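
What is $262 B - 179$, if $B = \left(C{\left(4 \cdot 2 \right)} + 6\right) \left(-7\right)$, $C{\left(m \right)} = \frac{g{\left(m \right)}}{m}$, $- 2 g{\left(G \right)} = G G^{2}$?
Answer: $47505$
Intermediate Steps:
$g{\left(G \right)} = - \frac{G^{3}}{2}$ ($g{\left(G \right)} = - \frac{G G^{2}}{2} = - \frac{G^{3}}{2}$)
$C{\left(m \right)} = - \frac{m^{2}}{2}$ ($C{\left(m \right)} = \frac{\left(- \frac{1}{2}\right) m^{3}}{m} = - \frac{m^{2}}{2}$)
$B = 182$ ($B = \left(- \frac{\left(4 \cdot 2\right)^{2}}{2} + 6\right) \left(-7\right) = \left(- \frac{8^{2}}{2} + 6\right) \left(-7\right) = \left(\left(- \frac{1}{2}\right) 64 + 6\right) \left(-7\right) = \left(-32 + 6\right) \left(-7\right) = \left(-26\right) \left(-7\right) = 182$)
$262 B - 179 = 262 \cdot 182 - 179 = 47684 - 179 = 47505$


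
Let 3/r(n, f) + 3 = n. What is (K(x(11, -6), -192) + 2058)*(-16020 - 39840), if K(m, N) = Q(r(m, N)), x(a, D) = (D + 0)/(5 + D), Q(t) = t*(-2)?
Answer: -114848160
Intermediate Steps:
r(n, f) = 3/(-3 + n)
Q(t) = -2*t
x(a, D) = D/(5 + D)
K(m, N) = -6/(-3 + m)
(K(x(11, -6), -192) + 2058)*(-16020 - 39840) = (-6/(-3 - 6/(5 - 6)) + 2058)*(-16020 - 39840) = (-6/(-3 - 6/(-1)) + 2058)*(-55860) = (-6/(-3 - 6*(-1)) + 2058)*(-55860) = (-6/(-3 + 6) + 2058)*(-55860) = (-6/3 + 2058)*(-55860) = (-6*⅓ + 2058)*(-55860) = (-2 + 2058)*(-55860) = 2056*(-55860) = -114848160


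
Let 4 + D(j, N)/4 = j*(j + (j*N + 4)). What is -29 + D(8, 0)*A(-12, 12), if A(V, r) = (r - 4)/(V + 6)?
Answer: -1559/3 ≈ -519.67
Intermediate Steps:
D(j, N) = -16 + 4*j*(4 + j + N*j) (D(j, N) = -16 + 4*(j*(j + (j*N + 4))) = -16 + 4*(j*(j + (N*j + 4))) = -16 + 4*(j*(j + (4 + N*j))) = -16 + 4*(j*(4 + j + N*j)) = -16 + 4*j*(4 + j + N*j))
A(V, r) = (-4 + r)/(6 + V)
-29 + D(8, 0)*A(-12, 12) = -29 + (-16 + 4*8² + 16*8 + 4*0*8²)*((-4 + 12)/(6 - 12)) = -29 + (-16 + 4*64 + 128 + 4*0*64)*(8/(-6)) = -29 + (-16 + 256 + 128 + 0)*(-⅙*8) = -29 + 368*(-4/3) = -29 - 1472/3 = -1559/3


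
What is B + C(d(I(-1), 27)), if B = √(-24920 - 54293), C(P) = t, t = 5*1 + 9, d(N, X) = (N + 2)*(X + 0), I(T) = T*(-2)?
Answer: 14 + I*√79213 ≈ 14.0 + 281.45*I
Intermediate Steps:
I(T) = -2*T
d(N, X) = X*(2 + N) (d(N, X) = (2 + N)*X = X*(2 + N))
t = 14 (t = 5 + 9 = 14)
C(P) = 14
B = I*√79213 (B = √(-79213) = I*√79213 ≈ 281.45*I)
B + C(d(I(-1), 27)) = I*√79213 + 14 = 14 + I*√79213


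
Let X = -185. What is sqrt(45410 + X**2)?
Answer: sqrt(79635) ≈ 282.20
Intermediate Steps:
sqrt(45410 + X**2) = sqrt(45410 + (-185)**2) = sqrt(45410 + 34225) = sqrt(79635)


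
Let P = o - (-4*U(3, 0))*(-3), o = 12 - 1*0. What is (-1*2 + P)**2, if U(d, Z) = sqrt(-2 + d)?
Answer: 4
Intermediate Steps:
o = 12 (o = 12 + 0 = 12)
P = 0 (P = 12 - (-4*sqrt(-2 + 3))*(-3) = 12 - (-4*sqrt(1))*(-3) = 12 - (-4*1)*(-3) = 12 - (-4)*(-3) = 12 - 1*12 = 12 - 12 = 0)
(-1*2 + P)**2 = (-1*2 + 0)**2 = (-2 + 0)**2 = (-2)**2 = 4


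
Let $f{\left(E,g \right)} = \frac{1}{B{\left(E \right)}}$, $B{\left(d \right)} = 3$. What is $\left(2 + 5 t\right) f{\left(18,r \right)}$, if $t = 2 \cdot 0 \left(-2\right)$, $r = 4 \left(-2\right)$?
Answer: $\frac{2}{3} \approx 0.66667$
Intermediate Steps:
$r = -8$
$f{\left(E,g \right)} = \frac{1}{3}$
$t = 0$ ($t = 0 \left(-2\right) = 0$)
$\left(2 + 5 t\right) f{\left(18,r \right)} = \left(2 + 5 \cdot 0\right) \frac{1}{3} = \left(2 + 0\right) \frac{1}{3} = 2 \cdot \frac{1}{3} = \frac{2}{3}$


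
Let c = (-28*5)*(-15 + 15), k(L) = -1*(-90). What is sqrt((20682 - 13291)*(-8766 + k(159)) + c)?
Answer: 6*I*sqrt(1781231) ≈ 8007.8*I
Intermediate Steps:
k(L) = 90
c = 0 (c = -140*0 = 0)
sqrt((20682 - 13291)*(-8766 + k(159)) + c) = sqrt((20682 - 13291)*(-8766 + 90) + 0) = sqrt(7391*(-8676) + 0) = sqrt(-64124316 + 0) = sqrt(-64124316) = 6*I*sqrt(1781231)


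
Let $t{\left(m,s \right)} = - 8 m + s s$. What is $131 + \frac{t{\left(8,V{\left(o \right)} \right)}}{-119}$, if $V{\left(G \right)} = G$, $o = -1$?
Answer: $\frac{2236}{17} \approx 131.53$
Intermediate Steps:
$t{\left(m,s \right)} = s^{2} - 8 m$ ($t{\left(m,s \right)} = - 8 m + s^{2} = s^{2} - 8 m$)
$131 + \frac{t{\left(8,V{\left(o \right)} \right)}}{-119} = 131 + \frac{\left(-1\right)^{2} - 64}{-119} = 131 - \frac{1 - 64}{119} = 131 - - \frac{9}{17} = 131 + \frac{9}{17} = \frac{2236}{17}$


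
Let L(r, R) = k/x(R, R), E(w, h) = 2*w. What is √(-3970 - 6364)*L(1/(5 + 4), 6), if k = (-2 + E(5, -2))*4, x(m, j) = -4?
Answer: -8*I*√10334 ≈ -813.25*I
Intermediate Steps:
k = 32 (k = (-2 + 2*5)*4 = (-2 + 10)*4 = 8*4 = 32)
L(r, R) = -8 (L(r, R) = 32/(-4) = 32*(-¼) = -8)
√(-3970 - 6364)*L(1/(5 + 4), 6) = √(-3970 - 6364)*(-8) = √(-10334)*(-8) = (I*√10334)*(-8) = -8*I*√10334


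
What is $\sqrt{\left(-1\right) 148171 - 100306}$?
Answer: $i \sqrt{248477} \approx 498.47 i$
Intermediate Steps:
$\sqrt{\left(-1\right) 148171 - 100306} = \sqrt{-148171 - 100306} = \sqrt{-248477} = i \sqrt{248477}$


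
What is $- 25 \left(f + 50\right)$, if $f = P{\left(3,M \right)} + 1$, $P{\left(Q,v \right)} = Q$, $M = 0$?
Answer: $-1350$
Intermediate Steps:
$f = 4$ ($f = 3 + 1 = 4$)
$- 25 \left(f + 50\right) = - 25 \left(4 + 50\right) = \left(-25\right) 54 = -1350$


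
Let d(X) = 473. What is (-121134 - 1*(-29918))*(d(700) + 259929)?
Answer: -23752828832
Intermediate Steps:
(-121134 - 1*(-29918))*(d(700) + 259929) = (-121134 - 1*(-29918))*(473 + 259929) = (-121134 + 29918)*260402 = -91216*260402 = -23752828832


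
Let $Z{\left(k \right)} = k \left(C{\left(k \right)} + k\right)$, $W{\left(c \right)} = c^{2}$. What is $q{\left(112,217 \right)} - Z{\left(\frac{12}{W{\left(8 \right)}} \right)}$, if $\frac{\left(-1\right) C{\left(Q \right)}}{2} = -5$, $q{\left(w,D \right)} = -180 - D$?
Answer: $- \frac{102121}{256} \approx -398.91$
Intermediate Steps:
$C{\left(Q \right)} = 10$ ($C{\left(Q \right)} = \left(-2\right) \left(-5\right) = 10$)
$Z{\left(k \right)} = k \left(10 + k\right)$
$q{\left(112,217 \right)} - Z{\left(\frac{12}{W{\left(8 \right)}} \right)} = \left(-180 - 217\right) - \frac{12}{8^{2}} \left(10 + \frac{12}{8^{2}}\right) = \left(-180 - 217\right) - \frac{12}{64} \left(10 + \frac{12}{64}\right) = -397 - 12 \cdot \frac{1}{64} \left(10 + 12 \cdot \frac{1}{64}\right) = -397 - \frac{3 \left(10 + \frac{3}{16}\right)}{16} = -397 - \frac{3}{16} \cdot \frac{163}{16} = -397 - \frac{489}{256} = - \frac{102121}{256}$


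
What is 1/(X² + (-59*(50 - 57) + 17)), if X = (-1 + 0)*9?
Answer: 1/511 ≈ 0.0019569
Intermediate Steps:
X = -9 (X = -1*9 = -9)
1/(X² + (-59*(50 - 57) + 17)) = 1/((-9)² + (-59*(50 - 57) + 17)) = 1/(81 + (-59*(-7) + 17)) = 1/(81 + (413 + 17)) = 1/(81 + 430) = 1/511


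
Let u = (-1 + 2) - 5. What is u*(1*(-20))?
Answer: 80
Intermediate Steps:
u = -4 (u = 1 - 5 = -4)
u*(1*(-20)) = -4*(-20) = 80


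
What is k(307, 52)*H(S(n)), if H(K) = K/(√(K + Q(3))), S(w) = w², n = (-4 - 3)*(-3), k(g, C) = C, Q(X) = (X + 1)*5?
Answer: 22932*√461/461 ≈ 1068.0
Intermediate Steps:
Q(X) = 5 + 5*X (Q(X) = (1 + X)*5 = 5 + 5*X)
n = 21 (n = -7*(-3) = 21)
H(K) = K/√(20 + K) (H(K) = K/(√(K + (5 + 5*3))) = K/(√(K + (5 + 15))) = K/(√(K + 20)) = K/(√(20 + K)) = K/√(20 + K))
k(307, 52)*H(S(n)) = 52*(21²/√(20 + 21²)) = 52*(441/√(20 + 441)) = 52*(441/√461) = 52*(441*(√461/461)) = 52*(441*√461/461) = 22932*√461/461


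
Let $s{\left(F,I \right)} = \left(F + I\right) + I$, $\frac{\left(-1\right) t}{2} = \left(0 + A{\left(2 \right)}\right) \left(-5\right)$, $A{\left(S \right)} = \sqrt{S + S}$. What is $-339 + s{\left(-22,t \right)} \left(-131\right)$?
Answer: $-2697$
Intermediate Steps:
$A{\left(S \right)} = \sqrt{2} \sqrt{S}$ ($A{\left(S \right)} = \sqrt{2 S} = \sqrt{2} \sqrt{S}$)
$t = 20$ ($t = - 2 \left(0 + \sqrt{2} \sqrt{2}\right) \left(-5\right) = - 2 \left(0 + 2\right) \left(-5\right) = - 2 \cdot 2 \left(-5\right) = \left(-2\right) \left(-10\right) = 20$)
$s{\left(F,I \right)} = F + 2 I$
$-339 + s{\left(-22,t \right)} \left(-131\right) = -339 + \left(-22 + 2 \cdot 20\right) \left(-131\right) = -339 + \left(-22 + 40\right) \left(-131\right) = -339 + 18 \left(-131\right) = -339 - 2358 = -2697$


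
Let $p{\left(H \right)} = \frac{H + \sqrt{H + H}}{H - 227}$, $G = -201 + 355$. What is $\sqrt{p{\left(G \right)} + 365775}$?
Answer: $\frac{\sqrt{1949203733 - 146 \sqrt{77}}}{73} \approx 604.79$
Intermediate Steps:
$G = 154$
$p{\left(H \right)} = \frac{H + \sqrt{2} \sqrt{H}}{-227 + H}$ ($p{\left(H \right)} = \frac{H + \sqrt{2 H}}{-227 + H} = \frac{H + \sqrt{2} \sqrt{H}}{-227 + H}$)
$\sqrt{p{\left(G \right)} + 365775} = \sqrt{\frac{154 + \sqrt{2} \sqrt{154}}{-227 + 154} + 365775} = \sqrt{\frac{154 + 2 \sqrt{77}}{-73} + 365775} = \sqrt{- \frac{154 + 2 \sqrt{77}}{73} + 365775} = \sqrt{\left(- \frac{154}{73} - \frac{2 \sqrt{77}}{73}\right) + 365775} = \sqrt{\frac{26701421}{73} - \frac{2 \sqrt{77}}{73}}$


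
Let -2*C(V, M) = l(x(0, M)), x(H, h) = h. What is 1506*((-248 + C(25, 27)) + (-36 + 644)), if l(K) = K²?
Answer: -6777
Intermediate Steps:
C(V, M) = -M²/2
1506*((-248 + C(25, 27)) + (-36 + 644)) = 1506*((-248 - ½*27²) + (-36 + 644)) = 1506*((-248 - ½*729) + 608) = 1506*((-248 - 729/2) + 608) = 1506*(-1225/2 + 608) = 1506*(-9/2) = -6777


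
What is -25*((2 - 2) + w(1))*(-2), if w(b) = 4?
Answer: 200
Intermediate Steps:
-25*((2 - 2) + w(1))*(-2) = -25*((2 - 2) + 4)*(-2) = -25*(0 + 4)*(-2) = -25*4*(-2) = -5*20*(-2) = -100*(-2) = 200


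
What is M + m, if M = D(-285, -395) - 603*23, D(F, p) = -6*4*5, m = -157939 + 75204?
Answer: -96724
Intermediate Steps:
m = -82735
D(F, p) = -120 (D(F, p) = -24*5 = -120)
M = -13989 (M = -120 - 603*23 = -120 - 13869 = -13989)
M + m = -13989 - 82735 = -96724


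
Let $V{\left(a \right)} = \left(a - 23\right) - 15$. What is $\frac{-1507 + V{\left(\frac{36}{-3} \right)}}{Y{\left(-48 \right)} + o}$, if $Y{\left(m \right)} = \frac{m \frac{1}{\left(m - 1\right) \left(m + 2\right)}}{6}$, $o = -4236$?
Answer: $\frac{1754739}{4773976} \approx 0.36756$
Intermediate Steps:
$V{\left(a \right)} = -38 + a$ ($V{\left(a \right)} = \left(-23 + a\right) - 15 = -38 + a$)
$Y{\left(m \right)} = \frac{m}{6 \left(-1 + m\right) \left(2 + m\right)}$ ($Y{\left(m \right)} = \frac{m}{\left(-1 + m\right) \left(2 + m\right)} \frac{1}{6} = \frac{m}{6 \left(-1 + m\right) \left(2 + m\right)}$)
$\frac{-1507 + V{\left(\frac{36}{-3} \right)}}{Y{\left(-48 \right)} + o} = \frac{-1507 - \left(38 - \frac{36}{-3}\right)}{\frac{1}{6} \left(-48\right) \frac{1}{-2 - 48 + \left(-48\right)^{2}} - 4236} = \frac{-1507 + \left(-38 + 36 \left(- \frac{1}{3}\right)\right)}{\frac{1}{6} \left(-48\right) \frac{1}{-2 - 48 + 2304} - 4236} = \frac{-1507 - 50}{\frac{1}{6} \left(-48\right) \frac{1}{2254} - 4236} = - \frac{1557}{- \frac{4}{1127} - 4236} = - \frac{1557}{- \frac{4773976}{1127}} = \left(-1557\right) \left(- \frac{1127}{4773976}\right) = \frac{1754739}{4773976}$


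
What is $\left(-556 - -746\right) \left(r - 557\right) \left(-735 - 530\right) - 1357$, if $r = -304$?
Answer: $206939993$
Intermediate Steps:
$\left(-556 - -746\right) \left(r - 557\right) \left(-735 - 530\right) - 1357 = \left(-556 - -746\right) \left(-304 - 557\right) \left(-735 - 530\right) - 1357 = \left(-556 + 746\right) \left(\left(-861\right) \left(-1265\right)\right) - 1357 = 190 \cdot 1089165 - 1357 = 206941350 - 1357 = 206939993$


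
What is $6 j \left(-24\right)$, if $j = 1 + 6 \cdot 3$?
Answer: $-2736$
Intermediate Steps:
$j = 19$ ($j = 1 + 18 = 19$)
$6 j \left(-24\right) = 6 \cdot 19 \left(-24\right) = 114 \left(-24\right) = -2736$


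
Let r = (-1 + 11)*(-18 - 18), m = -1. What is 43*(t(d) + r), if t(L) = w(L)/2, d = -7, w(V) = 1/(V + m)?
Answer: -247723/16 ≈ -15483.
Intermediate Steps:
w(V) = 1/(-1 + V) (w(V) = 1/(V - 1) = 1/(-1 + V))
r = -360 (r = 10*(-36) = -360)
t(L) = 1/(2*(-1 + L)) (t(L) = 1/((-1 + L)*2) = (1/2)/(-1 + L) = 1/(2*(-1 + L)))
43*(t(d) + r) = 43*(1/(2*(-1 - 7)) - 360) = 43*((1/2)/(-8) - 360) = 43*((1/2)*(-1/8) - 360) = 43*(-1/16 - 360) = 43*(-5761/16) = -247723/16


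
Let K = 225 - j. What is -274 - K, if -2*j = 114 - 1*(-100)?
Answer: -606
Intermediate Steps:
j = -107 (j = -(114 - 1*(-100))/2 = -(114 + 100)/2 = -1/2*214 = -107)
K = 332 (K = 225 - 1*(-107) = 225 + 107 = 332)
-274 - K = -274 - 1*332 = -274 - 332 = -606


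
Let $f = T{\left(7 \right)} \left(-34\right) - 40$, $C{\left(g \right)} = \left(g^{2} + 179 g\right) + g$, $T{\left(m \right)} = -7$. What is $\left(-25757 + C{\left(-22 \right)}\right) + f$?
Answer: $-29035$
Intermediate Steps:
$C{\left(g \right)} = g^{2} + 180 g$
$f = 198$ ($f = \left(-7\right) \left(-34\right) - 40 = 238 - 40 = 198$)
$\left(-25757 + C{\left(-22 \right)}\right) + f = \left(-25757 - 22 \left(180 - 22\right)\right) + 198 = \left(-25757 - 3476\right) + 198 = -29233 + 198 = -29035$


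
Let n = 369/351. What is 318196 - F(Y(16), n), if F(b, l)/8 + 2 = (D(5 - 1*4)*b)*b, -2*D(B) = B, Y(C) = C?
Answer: 319236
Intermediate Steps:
D(B) = -B/2
n = 41/39 (n = 369*(1/351) = 41/39 ≈ 1.0513)
F(b, l) = -16 - 4*b² (F(b, l) = -16 + 8*(((-(5 - 1*4)/2)*b)*b) = -16 + 8*(((-(5 - 4)/2)*b)*b) = -16 + 8*(((-½*1)*b)*b) = -16 + 8*((-b/2)*b) = -16 + 8*(-b²/2) = -16 - 4*b²)
318196 - F(Y(16), n) = 318196 - (-16 - 4*16²) = 318196 - (-16 - 4*256) = 318196 - (-16 - 1024) = 318196 - 1*(-1040) = 318196 + 1040 = 319236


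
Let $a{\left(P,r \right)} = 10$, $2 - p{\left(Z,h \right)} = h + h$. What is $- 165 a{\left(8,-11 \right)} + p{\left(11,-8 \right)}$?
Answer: $-1632$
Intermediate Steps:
$p{\left(Z,h \right)} = 2 - 2 h$ ($p{\left(Z,h \right)} = 2 - \left(h + h\right) = 2 - 2 h$)
$- 165 a{\left(8,-11 \right)} + p{\left(11,-8 \right)} = \left(-165\right) 10 + \left(2 - -16\right) = -1650 + \left(2 + 16\right) = -1650 + 18 = -1632$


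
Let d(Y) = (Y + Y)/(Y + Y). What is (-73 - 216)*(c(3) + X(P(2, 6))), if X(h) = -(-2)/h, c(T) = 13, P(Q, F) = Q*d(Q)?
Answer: -4046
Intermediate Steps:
d(Y) = 1 (d(Y) = (2*Y)/((2*Y)) = (2*Y)*(1/(2*Y)) = 1)
P(Q, F) = Q (P(Q, F) = Q*1 = Q)
X(h) = 2/h
(-73 - 216)*(c(3) + X(P(2, 6))) = (-73 - 216)*(13 + 2/2) = -289*(13 + 2*(½)) = -289*(13 + 1) = -289*14 = -4046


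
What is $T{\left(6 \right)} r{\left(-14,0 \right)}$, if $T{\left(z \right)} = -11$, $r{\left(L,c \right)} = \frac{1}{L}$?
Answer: $\frac{11}{14} \approx 0.78571$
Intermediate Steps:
$T{\left(6 \right)} r{\left(-14,0 \right)} = - \frac{11}{-14} = \left(-11\right) \left(- \frac{1}{14}\right) = \frac{11}{14}$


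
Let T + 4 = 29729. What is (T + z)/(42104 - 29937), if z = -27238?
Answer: 2487/12167 ≈ 0.20441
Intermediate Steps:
T = 29725 (T = -4 + 29729 = 29725)
(T + z)/(42104 - 29937) = (29725 - 27238)/(42104 - 29937) = 2487/12167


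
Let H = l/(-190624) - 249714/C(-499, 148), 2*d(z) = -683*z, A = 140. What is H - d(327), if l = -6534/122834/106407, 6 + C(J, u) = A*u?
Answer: 53357830435054696843069/477866502532020896 ≈ 1.1166e+5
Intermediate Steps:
C(J, u) = -6 + 140*u
l = -121/242044397 (l = -6534*1/122834*(1/106407) = -3267/61417*1/106407 = -121/242044397 ≈ -4.9991e-7)
d(z) = -683*z/2 (d(z) = (-683*z)/2 = -683*z/2)
H = -5760835947342623699/477866502532020896 (H = -121/242044397/(-190624) - 249714/(-6 + 140*148) = -121/242044397*(-1/190624) - 249714/(-6 + 20720) = 121/46139471133728 - 249714/20714 = 121/46139471133728 - 249714*1/20714 = 121/46139471133728 - 124857/10357 = -5760835947342623699/477866502532020896 ≈ -12.055)
H - d(327) = -5760835947342623699/477866502532020896 - (-683)*327/2 = -5760835947342623699/477866502532020896 - 1*(-223341/2) = -5760835947342623699/477866502532020896 + 223341/2 = 53357830435054696843069/477866502532020896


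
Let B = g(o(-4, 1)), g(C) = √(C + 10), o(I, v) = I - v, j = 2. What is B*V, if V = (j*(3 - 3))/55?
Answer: 0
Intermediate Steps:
g(C) = √(10 + C)
V = 0 (V = (2*(3 - 3))/55 = (2*0)*(1/55) = 0*(1/55) = 0)
B = √5 (B = √(10 + (-4 - 1*1)) = √(10 + (-4 - 1)) = √(10 - 5) = √5 ≈ 2.2361)
B*V = √5*0 = 0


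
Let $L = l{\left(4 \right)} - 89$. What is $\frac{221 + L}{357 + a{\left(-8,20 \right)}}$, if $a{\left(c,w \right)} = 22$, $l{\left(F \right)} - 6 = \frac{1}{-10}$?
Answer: $\frac{1379}{3790} \approx 0.36385$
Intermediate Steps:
$l{\left(F \right)} = \frac{59}{10}$ ($l{\left(F \right)} = 6 + \frac{1}{-10} = 6 - \frac{1}{10} = \frac{59}{10}$)
$L = - \frac{831}{10}$ ($L = \frac{59}{10} - 89 = - \frac{831}{10} \approx -83.1$)
$\frac{221 + L}{357 + a{\left(-8,20 \right)}} = \frac{221 - \frac{831}{10}}{357 + 22} = \frac{1379}{10 \cdot 379} = \frac{1379}{10} \cdot \frac{1}{379} = \frac{1379}{3790}$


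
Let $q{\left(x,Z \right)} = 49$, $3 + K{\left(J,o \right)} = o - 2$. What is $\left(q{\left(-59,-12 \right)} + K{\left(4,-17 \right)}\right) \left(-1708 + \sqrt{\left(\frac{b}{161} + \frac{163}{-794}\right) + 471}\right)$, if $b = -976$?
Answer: $-46116 + \frac{27 \sqrt{7594442423918}}{127834} \approx -45534.0$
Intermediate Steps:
$K{\left(J,o \right)} = -5 + o$ ($K{\left(J,o \right)} = -3 + \left(o - 2\right) = -3 + \left(-2 + o\right) = -5 + o$)
$\left(q{\left(-59,-12 \right)} + K{\left(4,-17 \right)}\right) \left(-1708 + \sqrt{\left(\frac{b}{161} + \frac{163}{-794}\right) + 471}\right) = \left(49 - 22\right) \left(-1708 + \sqrt{\left(- \frac{976}{161} + \frac{163}{-794}\right) + 471}\right) = \left(49 - 22\right) \left(-1708 + \sqrt{\left(\left(-976\right) \frac{1}{161} + 163 \left(- \frac{1}{794}\right)\right) + 471}\right) = 27 \left(-1708 + \sqrt{\left(- \frac{976}{161} - \frac{163}{794}\right) + 471}\right) = 27 \left(-1708 + \sqrt{- \frac{801187}{127834} + 471}\right) = 27 \left(-1708 + \sqrt{\frac{59408627}{127834}}\right) = 27 \left(-1708 + \frac{\sqrt{7594442423918}}{127834}\right) = -46116 + \frac{27 \sqrt{7594442423918}}{127834}$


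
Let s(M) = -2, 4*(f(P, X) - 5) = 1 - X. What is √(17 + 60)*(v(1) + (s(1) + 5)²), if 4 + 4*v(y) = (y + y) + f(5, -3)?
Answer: 10*√77 ≈ 87.750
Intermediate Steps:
f(P, X) = 21/4 - X/4 (f(P, X) = 5 + (1 - X)/4 = 5 + (¼ - X/4) = 21/4 - X/4)
v(y) = ½ + y/2 (v(y) = -1 + ((y + y) + (21/4 - ¼*(-3)))/4 = -1 + (2*y + (21/4 + ¾))/4 = -1 + (2*y + 6)/4 = -1 + (6 + 2*y)/4 = -1 + (3/2 + y/2) = ½ + y/2)
√(17 + 60)*(v(1) + (s(1) + 5)²) = √(17 + 60)*((½ + (½)*1) + (-2 + 5)²) = √77*((½ + ½) + 3²) = √77*(1 + 9) = √77*10 = 10*√77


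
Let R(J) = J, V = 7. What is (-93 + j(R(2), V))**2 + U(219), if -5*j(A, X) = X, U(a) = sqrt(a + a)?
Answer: 222784/25 + sqrt(438) ≈ 8932.3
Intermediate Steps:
U(a) = sqrt(2)*sqrt(a) (U(a) = sqrt(2*a) = sqrt(2)*sqrt(a))
j(A, X) = -X/5
(-93 + j(R(2), V))**2 + U(219) = (-93 - 1/5*7)**2 + sqrt(2)*sqrt(219) = (-93 - 7/5)**2 + sqrt(438) = (-472/5)**2 + sqrt(438) = 222784/25 + sqrt(438)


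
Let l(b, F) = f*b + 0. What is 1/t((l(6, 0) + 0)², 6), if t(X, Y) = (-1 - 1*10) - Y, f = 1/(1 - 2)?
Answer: -1/17 ≈ -0.058824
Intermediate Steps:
f = -1 (f = 1/(-1) = -1)
l(b, F) = -b (l(b, F) = -b + 0 = -b)
t(X, Y) = -11 - Y (t(X, Y) = (-1 - 10) - Y = -11 - Y)
1/t((l(6, 0) + 0)², 6) = 1/(-11 - 1*6) = 1/(-11 - 6) = 1/(-17) = -1/17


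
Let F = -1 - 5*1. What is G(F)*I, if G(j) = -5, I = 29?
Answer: -145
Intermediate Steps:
F = -6 (F = -1 - 5 = -6)
G(F)*I = -5*29 = -145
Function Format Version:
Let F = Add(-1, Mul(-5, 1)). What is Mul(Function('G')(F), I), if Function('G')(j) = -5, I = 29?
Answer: -145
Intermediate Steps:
F = -6 (F = Add(-1, -5) = -6)
Mul(Function('G')(F), I) = Mul(-5, 29) = -145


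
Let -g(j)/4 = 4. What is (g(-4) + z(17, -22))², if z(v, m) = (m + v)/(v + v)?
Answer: 301401/1156 ≈ 260.73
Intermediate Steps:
z(v, m) = (m + v)/(2*v) (z(v, m) = (m + v)/((2*v)) = (m + v)*(1/(2*v)) = (m + v)/(2*v))
g(j) = -16 (g(j) = -4*4 = -16)
(g(-4) + z(17, -22))² = (-16 + (½)*(-22 + 17)/17)² = (-16 + (½)*(1/17)*(-5))² = (-16 - 5/34)² = (-549/34)² = 301401/1156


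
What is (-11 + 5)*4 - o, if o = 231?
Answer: -255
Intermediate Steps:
(-11 + 5)*4 - o = (-11 + 5)*4 - 1*231 = -6*4 - 231 = -24 - 231 = -255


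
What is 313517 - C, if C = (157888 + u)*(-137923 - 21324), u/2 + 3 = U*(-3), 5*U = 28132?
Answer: 98833122231/5 ≈ 1.9767e+10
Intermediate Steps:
U = 28132/5 (U = (⅕)*28132 = 28132/5 ≈ 5626.4)
u = -168822/5 (u = -6 + 2*((28132/5)*(-3)) = -6 + 2*(-84396/5) = -6 - 168792/5 = -168822/5 ≈ -33764.)
C = -98831554646/5 (C = (157888 - 168822/5)*(-137923 - 21324) = (620618/5)*(-159247) = -98831554646/5 ≈ -1.9766e+10)
313517 - C = 313517 - 1*(-98831554646/5) = 313517 + 98831554646/5 = 98833122231/5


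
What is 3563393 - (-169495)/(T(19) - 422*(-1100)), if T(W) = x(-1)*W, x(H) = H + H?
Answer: 1653991791161/464162 ≈ 3.5634e+6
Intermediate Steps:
x(H) = 2*H
T(W) = -2*W (T(W) = (2*(-1))*W = -2*W)
3563393 - (-169495)/(T(19) - 422*(-1100)) = 3563393 - (-169495)/(-2*19 - 422*(-1100)) = 3563393 - (-169495)/(-38 + 464200) = 3563393 - (-169495)/464162 = 3563393 - 1*(-169495/464162) = 3563393 + 169495/464162 = 1653991791161/464162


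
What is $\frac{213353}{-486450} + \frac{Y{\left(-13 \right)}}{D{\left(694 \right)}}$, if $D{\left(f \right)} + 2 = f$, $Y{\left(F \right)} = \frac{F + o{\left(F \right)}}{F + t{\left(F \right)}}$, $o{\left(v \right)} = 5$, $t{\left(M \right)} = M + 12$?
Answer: $- \frac{257884033}{589090950} \approx -0.43777$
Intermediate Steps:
$t{\left(M \right)} = 12 + M$
$Y{\left(F \right)} = \frac{5 + F}{12 + 2 F}$ ($Y{\left(F \right)} = \frac{F + 5}{F + \left(12 + F\right)} = \frac{5 + F}{12 + 2 F}$)
$D{\left(f \right)} = -2 + f$
$\frac{213353}{-486450} + \frac{Y{\left(-13 \right)}}{D{\left(694 \right)}} = \frac{213353}{-486450} + \frac{\frac{1}{2} \frac{1}{6 - 13} \left(5 - 13\right)}{-2 + 694} = 213353 \left(- \frac{1}{486450}\right) + \frac{\frac{1}{2} \frac{1}{-7} \left(-8\right)}{692} = - \frac{213353}{486450} + \frac{1}{2} \left(- \frac{1}{7}\right) \left(-8\right) \frac{1}{692} = - \frac{213353}{486450} + \frac{4}{7} \cdot \frac{1}{692} = - \frac{213353}{486450} + \frac{1}{1211} = - \frac{257884033}{589090950}$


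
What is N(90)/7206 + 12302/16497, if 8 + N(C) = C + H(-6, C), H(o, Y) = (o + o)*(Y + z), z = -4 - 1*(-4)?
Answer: 12030701/19812897 ≈ 0.60722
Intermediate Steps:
z = 0 (z = -4 + 4 = 0)
H(o, Y) = 2*Y*o (H(o, Y) = (o + o)*(Y + 0) = (2*o)*Y = 2*Y*o)
N(C) = -8 - 11*C (N(C) = -8 + (C + 2*C*(-6)) = -8 + (C - 12*C) = -8 - 11*C)
N(90)/7206 + 12302/16497 = (-8 - 11*90)/7206 + 12302/16497 = (-8 - 990)*(1/7206) + 12302*(1/16497) = -998*1/7206 + 12302/16497 = -499/3603 + 12302/16497 = 12030701/19812897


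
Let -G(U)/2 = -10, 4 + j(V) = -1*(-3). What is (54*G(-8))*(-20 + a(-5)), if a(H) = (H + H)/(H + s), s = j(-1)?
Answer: -19800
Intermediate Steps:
j(V) = -1 (j(V) = -4 - 1*(-3) = -4 + 3 = -1)
G(U) = 20 (G(U) = -2*(-10) = 20)
s = -1
a(H) = 2*H/(-1 + H) (a(H) = (H + H)/(H - 1) = (2*H)/(-1 + H) = 2*H/(-1 + H))
(54*G(-8))*(-20 + a(-5)) = (54*20)*(-20 + 2*(-5)/(-1 - 5)) = 1080*(-20 + 2*(-5)/(-6)) = 1080*(-20 + 2*(-5)*(-1/6)) = 1080*(-20 + 5/3) = 1080*(-55/3) = -19800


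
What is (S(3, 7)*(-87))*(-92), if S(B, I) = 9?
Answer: 72036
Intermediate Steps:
(S(3, 7)*(-87))*(-92) = (9*(-87))*(-92) = -783*(-92) = 72036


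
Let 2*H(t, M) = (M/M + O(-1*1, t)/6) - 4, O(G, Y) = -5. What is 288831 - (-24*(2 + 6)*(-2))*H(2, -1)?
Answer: 289567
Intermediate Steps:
H(t, M) = -23/12 (H(t, M) = ((M/M - 5/6) - 4)/2 = ((1 - 5*⅙) - 4)/2 = ((1 - ⅚) - 4)/2 = (⅙ - 4)/2 = (½)*(-23/6) = -23/12)
288831 - (-24*(2 + 6)*(-2))*H(2, -1) = 288831 - (-24*(2 + 6)*(-2))*(-23)/12 = 288831 - (-192*(-2))*(-23)/12 = 288831 - (-24*(-16))*(-23)/12 = 288831 - 384*(-23)/12 = 288831 - 1*(-736) = 288831 + 736 = 289567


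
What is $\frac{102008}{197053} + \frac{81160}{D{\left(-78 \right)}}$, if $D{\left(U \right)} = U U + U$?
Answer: $\frac{8302740764}{591750159} \approx 14.031$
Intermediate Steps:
$D{\left(U \right)} = U + U^{2}$ ($D{\left(U \right)} = U^{2} + U = U + U^{2}$)
$\frac{102008}{197053} + \frac{81160}{D{\left(-78 \right)}} = \frac{102008}{197053} + \frac{81160}{\left(-78\right) \left(1 - 78\right)} = 102008 \cdot \frac{1}{197053} + \frac{81160}{\left(-78\right) \left(-77\right)} = \frac{102008}{197053} + \frac{81160}{6006} = \frac{102008}{197053} + 81160 \cdot \frac{1}{6006} = \frac{102008}{197053} + \frac{40580}{3003} = \frac{8302740764}{591750159}$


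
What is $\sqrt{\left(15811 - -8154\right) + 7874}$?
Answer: $\sqrt{31839} \approx 178.43$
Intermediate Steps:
$\sqrt{\left(15811 - -8154\right) + 7874} = \sqrt{\left(15811 + 8154\right) + 7874} = \sqrt{23965 + 7874} = \sqrt{31839}$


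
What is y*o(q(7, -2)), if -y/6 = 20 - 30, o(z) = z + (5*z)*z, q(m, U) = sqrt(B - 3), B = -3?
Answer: -1800 + 60*I*sqrt(6) ≈ -1800.0 + 146.97*I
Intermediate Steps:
q(m, U) = I*sqrt(6) (q(m, U) = sqrt(-3 - 3) = sqrt(-6) = I*sqrt(6))
o(z) = z + 5*z**2
y = 60 (y = -6*(20 - 30) = -6*(-10) = 60)
y*o(q(7, -2)) = 60*((I*sqrt(6))*(1 + 5*(I*sqrt(6)))) = 60*((I*sqrt(6))*(1 + 5*I*sqrt(6))) = 60*(I*sqrt(6)*(1 + 5*I*sqrt(6))) = 60*I*sqrt(6)*(1 + 5*I*sqrt(6))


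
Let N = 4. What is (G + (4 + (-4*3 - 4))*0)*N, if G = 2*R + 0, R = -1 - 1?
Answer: -16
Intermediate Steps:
R = -2
G = -4 (G = 2*(-2) + 0 = -4 + 0 = -4)
(G + (4 + (-4*3 - 4))*0)*N = (-4 + (4 + (-4*3 - 4))*0)*4 = (-4 + (4 + (-12 - 4))*0)*4 = (-4 + (4 - 16)*0)*4 = (-4 - 12*0)*4 = (-4 + 0)*4 = -4*4 = -16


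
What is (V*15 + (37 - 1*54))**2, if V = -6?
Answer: 11449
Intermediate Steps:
(V*15 + (37 - 1*54))**2 = (-6*15 + (37 - 1*54))**2 = (-90 + (37 - 54))**2 = (-90 - 17)**2 = (-107)**2 = 11449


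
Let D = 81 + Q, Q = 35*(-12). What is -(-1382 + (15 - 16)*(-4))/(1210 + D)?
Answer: 106/67 ≈ 1.5821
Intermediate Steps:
Q = -420
D = -339 (D = 81 - 420 = -339)
-(-1382 + (15 - 16)*(-4))/(1210 + D) = -(-1382 + (15 - 16)*(-4))/(1210 - 339) = -(-1382 - 1*(-4))/871 = -(-1382 + 4)/871 = -(-1378)/871 = -1*(-106/67) = 106/67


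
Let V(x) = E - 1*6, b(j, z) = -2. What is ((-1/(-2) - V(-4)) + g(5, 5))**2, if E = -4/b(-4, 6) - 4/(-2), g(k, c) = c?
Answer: 225/4 ≈ 56.250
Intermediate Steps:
E = 4 (E = -4/(-2) - 4/(-2) = -4*(-1/2) - 4*(-1/2) = 2 + 2 = 4)
V(x) = -2 (V(x) = 4 - 1*6 = 4 - 6 = -2)
((-1/(-2) - V(-4)) + g(5, 5))**2 = ((-1/(-2) - 1*(-2)) + 5)**2 = ((-1*(-1/2) + 2) + 5)**2 = ((1/2 + 2) + 5)**2 = (5/2 + 5)**2 = (15/2)**2 = 225/4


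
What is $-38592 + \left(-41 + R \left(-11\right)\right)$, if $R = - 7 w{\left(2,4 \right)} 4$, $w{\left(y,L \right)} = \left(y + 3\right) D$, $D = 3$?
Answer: $-34013$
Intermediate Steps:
$w{\left(y,L \right)} = 9 + 3 y$ ($w{\left(y,L \right)} = \left(y + 3\right) 3 = \left(3 + y\right) 3 = 9 + 3 y$)
$R = -420$ ($R = - 7 \left(9 + 3 \cdot 2\right) 4 = - 7 \left(9 + 6\right) 4 = - 7 \cdot 15 \cdot 4 = \left(-7\right) 60 = -420$)
$-38592 + \left(-41 + R \left(-11\right)\right) = -38592 - -4579 = -38592 + \left(-41 + 4620\right) = -38592 + 4579 = -34013$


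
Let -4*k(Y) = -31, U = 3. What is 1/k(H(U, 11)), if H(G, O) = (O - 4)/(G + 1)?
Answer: 4/31 ≈ 0.12903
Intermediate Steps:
H(G, O) = (-4 + O)/(1 + G)
k(Y) = 31/4 (k(Y) = -1/4*(-31) = 31/4)
1/k(H(U, 11)) = 1/(31/4) = 4/31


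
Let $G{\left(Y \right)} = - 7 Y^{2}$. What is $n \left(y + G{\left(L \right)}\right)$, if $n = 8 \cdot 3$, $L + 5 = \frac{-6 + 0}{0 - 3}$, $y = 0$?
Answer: $-1512$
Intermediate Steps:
$L = -3$ ($L = -5 + \frac{-6 + 0}{0 - 3} = -5 - \frac{6}{-3} = -5 - -2 = -5 + 2 = -3$)
$n = 24$
$n \left(y + G{\left(L \right)}\right) = 24 \left(0 - 7 \left(-3\right)^{2}\right) = 24 \left(0 - 63\right) = 24 \left(-63\right) = -1512$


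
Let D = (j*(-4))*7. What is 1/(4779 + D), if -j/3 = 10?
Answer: 1/5619 ≈ 0.00017797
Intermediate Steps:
j = -30 (j = -3*10 = -30)
D = 840 (D = -30*(-4)*7 = 120*7 = 840)
1/(4779 + D) = 1/(4779 + 840) = 1/5619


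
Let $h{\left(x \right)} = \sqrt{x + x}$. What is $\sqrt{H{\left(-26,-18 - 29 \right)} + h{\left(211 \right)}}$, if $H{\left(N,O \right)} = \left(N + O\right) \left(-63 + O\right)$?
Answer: $\sqrt{8030 + \sqrt{422}} \approx 89.725$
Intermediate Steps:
$h{\left(x \right)} = \sqrt{2} \sqrt{x}$ ($h{\left(x \right)} = \sqrt{2 x} = \sqrt{2} \sqrt{x}$)
$H{\left(N,O \right)} = \left(-63 + O\right) \left(N + O\right)$
$\sqrt{H{\left(-26,-18 - 29 \right)} + h{\left(211 \right)}} = \sqrt{\left(\left(-18 - 29\right)^{2} - -1638 - 63 \left(-18 - 29\right) - 26 \left(-18 - 29\right)\right) + \sqrt{2} \sqrt{211}} = \sqrt{\left(\left(-47\right)^{2} + 1638 - -2961 - -1222\right) + \sqrt{422}} = \sqrt{\left(2209 + 1638 + 2961 + 1222\right) + \sqrt{422}} = \sqrt{8030 + \sqrt{422}}$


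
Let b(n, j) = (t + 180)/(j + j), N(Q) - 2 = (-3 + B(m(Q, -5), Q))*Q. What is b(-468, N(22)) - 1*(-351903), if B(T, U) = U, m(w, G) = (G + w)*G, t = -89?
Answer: 42228373/120 ≈ 3.5190e+5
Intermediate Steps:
m(w, G) = G*(G + w)
N(Q) = 2 + Q*(-3 + Q) (N(Q) = 2 + (-3 + Q)*Q = 2 + Q*(-3 + Q))
b(n, j) = 91/(2*j) (b(n, j) = (-89 + 180)/(j + j) = 91/((2*j)) = 91*(1/(2*j)) = 91/(2*j))
b(-468, N(22)) - 1*(-351903) = 91/(2*(2 + 22² - 3*22)) - 1*(-351903) = 91/(2*(2 + 484 - 66)) + 351903 = (91/2)/420 + 351903 = (91/2)*(1/420) + 351903 = 13/120 + 351903 = 42228373/120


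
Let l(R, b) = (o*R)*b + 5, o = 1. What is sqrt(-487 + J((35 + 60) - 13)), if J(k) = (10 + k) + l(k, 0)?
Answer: I*sqrt(390) ≈ 19.748*I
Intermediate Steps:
l(R, b) = 5 + R*b (l(R, b) = (1*R)*b + 5 = R*b + 5 = 5 + R*b)
J(k) = 15 + k (J(k) = (10 + k) + (5 + k*0) = (10 + k) + (5 + 0) = (10 + k) + 5 = 15 + k)
sqrt(-487 + J((35 + 60) - 13)) = sqrt(-487 + (15 + ((35 + 60) - 13))) = sqrt(-487 + (15 + (95 - 13))) = sqrt(-487 + (15 + 82)) = sqrt(-487 + 97) = sqrt(-390) = I*sqrt(390)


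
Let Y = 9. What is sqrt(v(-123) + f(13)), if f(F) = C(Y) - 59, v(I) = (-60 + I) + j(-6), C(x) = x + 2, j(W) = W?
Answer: I*sqrt(237) ≈ 15.395*I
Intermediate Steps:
C(x) = 2 + x
v(I) = -66 + I (v(I) = (-60 + I) - 6 = -66 + I)
f(F) = -48 (f(F) = (2 + 9) - 59 = 11 - 59 = -48)
sqrt(v(-123) + f(13)) = sqrt((-66 - 123) - 48) = sqrt(-189 - 48) = sqrt(-237) = I*sqrt(237)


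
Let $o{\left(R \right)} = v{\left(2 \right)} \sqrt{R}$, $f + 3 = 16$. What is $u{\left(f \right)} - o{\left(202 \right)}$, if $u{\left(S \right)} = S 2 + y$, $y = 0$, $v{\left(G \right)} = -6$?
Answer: $26 + 6 \sqrt{202} \approx 111.28$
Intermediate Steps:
$f = 13$ ($f = -3 + 16 = 13$)
$o{\left(R \right)} = - 6 \sqrt{R}$
$u{\left(S \right)} = 2 S$ ($u{\left(S \right)} = S 2 + 0 = 2 S + 0 = 2 S$)
$u{\left(f \right)} - o{\left(202 \right)} = 2 \cdot 13 - - 6 \sqrt{202} = 26 + 6 \sqrt{202}$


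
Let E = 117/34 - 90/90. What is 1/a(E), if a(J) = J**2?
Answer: 1156/6889 ≈ 0.16780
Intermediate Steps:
E = 83/34 (E = 117*(1/34) - 90*1/90 = 117/34 - 1 = 83/34 ≈ 2.4412)
1/a(E) = 1/((83/34)**2) = 1/(6889/1156) = 1156/6889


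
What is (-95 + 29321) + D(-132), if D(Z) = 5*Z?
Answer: 28566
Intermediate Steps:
(-95 + 29321) + D(-132) = (-95 + 29321) + 5*(-132) = 29226 - 660 = 28566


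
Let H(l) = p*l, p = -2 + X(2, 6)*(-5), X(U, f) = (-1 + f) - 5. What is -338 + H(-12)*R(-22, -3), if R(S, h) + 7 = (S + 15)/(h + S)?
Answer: -12482/25 ≈ -499.28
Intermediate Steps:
R(S, h) = -7 + (15 + S)/(S + h) (R(S, h) = -7 + (S + 15)/(h + S) = -7 + (15 + S)/(S + h))
X(U, f) = -6 + f
p = -2 (p = -2 + (-6 + 6)*(-5) = -2 + 0*(-5) = -2 + 0 = -2)
H(l) = -2*l
-338 + H(-12)*R(-22, -3) = -338 + (-2*(-12))*((15 - 7*(-3) - 6*(-22))/(-22 - 3)) = -338 + 24*((15 + 21 + 132)/(-25)) = -338 + 24*(-1/25*168) = -338 + 24*(-168/25) = -338 - 4032/25 = -12482/25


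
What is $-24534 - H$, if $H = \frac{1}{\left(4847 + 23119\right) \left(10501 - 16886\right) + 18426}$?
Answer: $- \frac{4380410370455}{178544484} \approx -24534.0$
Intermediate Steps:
$H = - \frac{1}{178544484}$ ($H = \frac{1}{27966 \left(-6385\right) + 18426} = \frac{1}{-178562910 + 18426} = \frac{1}{-178544484} = - \frac{1}{178544484} \approx -5.6008 \cdot 10^{-9}$)
$-24534 - H = -24534 - - \frac{1}{178544484} = -24534 + \frac{1}{178544484} = - \frac{4380410370455}{178544484}$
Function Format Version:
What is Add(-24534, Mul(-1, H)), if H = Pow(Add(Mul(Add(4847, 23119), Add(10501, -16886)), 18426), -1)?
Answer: Rational(-4380410370455, 178544484) ≈ -24534.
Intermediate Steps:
H = Rational(-1, 178544484) (H = Pow(Add(Mul(27966, -6385), 18426), -1) = Pow(Add(-178562910, 18426), -1) = Pow(-178544484, -1) = Rational(-1, 178544484) ≈ -5.6008e-9)
Add(-24534, Mul(-1, H)) = Add(-24534, Mul(-1, Rational(-1, 178544484))) = Add(-24534, Rational(1, 178544484)) = Rational(-4380410370455, 178544484)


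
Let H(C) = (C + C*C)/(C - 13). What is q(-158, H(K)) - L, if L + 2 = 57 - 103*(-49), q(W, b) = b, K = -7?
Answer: -51041/10 ≈ -5104.1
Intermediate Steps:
H(C) = (C + C**2)/(-13 + C)
L = 5102 (L = -2 + (57 - 103*(-49)) = -2 + (57 + 5047) = -2 + 5104 = 5102)
q(-158, H(K)) - L = -7*(1 - 7)/(-13 - 7) - 1*5102 = -7*(-6)/(-20) - 5102 = -7*(-1/20)*(-6) - 5102 = -21/10 - 5102 = -51041/10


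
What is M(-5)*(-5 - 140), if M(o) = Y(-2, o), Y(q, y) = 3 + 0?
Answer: -435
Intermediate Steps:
Y(q, y) = 3
M(o) = 3
M(-5)*(-5 - 140) = 3*(-5 - 140) = 3*(-145) = -435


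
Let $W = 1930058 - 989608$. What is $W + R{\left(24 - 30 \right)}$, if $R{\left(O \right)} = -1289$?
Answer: $939161$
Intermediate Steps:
$W = 940450$ ($W = 1930058 - 989608 = 940450$)
$W + R{\left(24 - 30 \right)} = 940450 - 1289 = 939161$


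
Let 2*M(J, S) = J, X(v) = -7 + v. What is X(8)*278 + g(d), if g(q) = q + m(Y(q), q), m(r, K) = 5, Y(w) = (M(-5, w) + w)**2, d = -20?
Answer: 263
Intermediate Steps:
M(J, S) = J/2
Y(w) = (-5/2 + w)**2 (Y(w) = ((1/2)*(-5) + w)**2 = (-5/2 + w)**2)
g(q) = 5 + q (g(q) = q + 5 = 5 + q)
X(8)*278 + g(d) = (-7 + 8)*278 + (5 - 20) = 1*278 - 15 = 278 - 15 = 263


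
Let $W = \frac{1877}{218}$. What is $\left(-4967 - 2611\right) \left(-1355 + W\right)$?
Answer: $\frac{1112120757}{109} \approx 1.0203 \cdot 10^{7}$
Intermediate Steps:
$W = \frac{1877}{218}$ ($W = 1877 \cdot \frac{1}{218} = \frac{1877}{218} \approx 8.6101$)
$\left(-4967 - 2611\right) \left(-1355 + W\right) = \left(-4967 - 2611\right) \left(-1355 + \frac{1877}{218}\right) = \left(-4967 - 2611\right) \left(- \frac{293513}{218}\right) = \left(-7578\right) \left(- \frac{293513}{218}\right) = \frac{1112120757}{109}$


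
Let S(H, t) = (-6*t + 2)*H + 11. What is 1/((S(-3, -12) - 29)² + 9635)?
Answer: 1/67235 ≈ 1.4873e-5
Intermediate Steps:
S(H, t) = 11 + H*(2 - 6*t) (S(H, t) = (2 - 6*t)*H + 11 = H*(2 - 6*t) + 11 = 11 + H*(2 - 6*t))
1/((S(-3, -12) - 29)² + 9635) = 1/(((11 + 2*(-3) - 6*(-3)*(-12)) - 29)² + 9635) = 1/(((11 - 6 - 216) - 29)² + 9635) = 1/((-211 - 29)² + 9635) = 1/((-240)² + 9635) = 1/(57600 + 9635) = 1/67235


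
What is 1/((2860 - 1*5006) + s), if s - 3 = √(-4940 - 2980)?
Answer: -2143/4600369 - 12*I*√55/4600369 ≈ -0.00046583 - 1.9345e-5*I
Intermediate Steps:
s = 3 + 12*I*√55 (s = 3 + √(-4940 - 2980) = 3 + √(-7920) = 3 + 12*I*√55 ≈ 3.0 + 88.994*I)
1/((2860 - 1*5006) + s) = 1/((2860 - 1*5006) + (3 + 12*I*√55)) = 1/((2860 - 5006) + (3 + 12*I*√55)) = 1/(-2146 + (3 + 12*I*√55)) = 1/(-2143 + 12*I*√55)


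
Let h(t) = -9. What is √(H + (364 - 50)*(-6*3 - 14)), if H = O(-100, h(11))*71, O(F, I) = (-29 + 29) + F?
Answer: 2*I*√4287 ≈ 130.95*I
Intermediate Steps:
O(F, I) = F (O(F, I) = 0 + F = F)
H = -7100 (H = -100*71 = -7100)
√(H + (364 - 50)*(-6*3 - 14)) = √(-7100 + (364 - 50)*(-6*3 - 14)) = √(-7100 + 314*(-18 - 14)) = √(-7100 + 314*(-32)) = √(-7100 - 10048) = √(-17148) = 2*I*√4287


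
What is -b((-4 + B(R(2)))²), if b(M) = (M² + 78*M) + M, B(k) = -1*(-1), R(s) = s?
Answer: -792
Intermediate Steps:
B(k) = 1
b(M) = M² + 79*M
-b((-4 + B(R(2)))²) = -(-4 + 1)²*(79 + (-4 + 1)²) = -(-3)²*(79 + (-3)²) = -9*(79 + 9) = -9*88 = -1*792 = -792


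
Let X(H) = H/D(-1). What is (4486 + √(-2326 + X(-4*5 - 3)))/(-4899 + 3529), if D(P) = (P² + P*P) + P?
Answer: -2243/685 - 9*I*√29/1370 ≈ -3.2745 - 0.035377*I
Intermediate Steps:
D(P) = P + 2*P² (D(P) = (P² + P²) + P = 2*P² + P = P + 2*P²)
X(H) = H (X(H) = H/((-(1 + 2*(-1)))) = H/((-(1 - 2))) = H/((-1*(-1))) = H/1 = H*1 = H)
(4486 + √(-2326 + X(-4*5 - 3)))/(-4899 + 3529) = (4486 + √(-2326 + (-4*5 - 3)))/(-4899 + 3529) = (4486 + √(-2326 + (-20 - 3)))/(-1370) = (4486 + √(-2326 - 23))*(-1/1370) = (4486 + √(-2349))*(-1/1370) = (4486 + 9*I*√29)*(-1/1370) = -2243/685 - 9*I*√29/1370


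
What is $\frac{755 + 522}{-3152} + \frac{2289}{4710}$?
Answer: $\frac{200043}{2474320} \approx 0.080848$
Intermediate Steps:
$\frac{755 + 522}{-3152} + \frac{2289}{4710} = 1277 \left(- \frac{1}{3152}\right) + 2289 \cdot \frac{1}{4710} = - \frac{1277}{3152} + \frac{763}{1570} = \frac{200043}{2474320}$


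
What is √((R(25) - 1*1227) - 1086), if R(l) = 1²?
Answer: 34*I*√2 ≈ 48.083*I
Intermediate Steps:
R(l) = 1
√((R(25) - 1*1227) - 1086) = √((1 - 1*1227) - 1086) = √((1 - 1227) - 1086) = √(-1226 - 1086) = √(-2312) = 34*I*√2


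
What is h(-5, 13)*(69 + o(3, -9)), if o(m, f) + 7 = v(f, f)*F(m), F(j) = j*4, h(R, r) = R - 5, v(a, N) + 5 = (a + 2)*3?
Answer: 2500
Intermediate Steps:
v(a, N) = 1 + 3*a (v(a, N) = -5 + (a + 2)*3 = -5 + (2 + a)*3 = -5 + (6 + 3*a) = 1 + 3*a)
h(R, r) = -5 + R
F(j) = 4*j
o(m, f) = -7 + 4*m*(1 + 3*f) (o(m, f) = -7 + (1 + 3*f)*(4*m) = -7 + 4*m*(1 + 3*f))
h(-5, 13)*(69 + o(3, -9)) = (-5 - 5)*(69 + (-7 + 4*3*(1 + 3*(-9)))) = -10*(69 + (-7 + 4*3*(1 - 27))) = -10*(69 + (-7 + 4*3*(-26))) = -10*(69 + (-7 - 312)) = -10*(69 - 319) = -10*(-250) = 2500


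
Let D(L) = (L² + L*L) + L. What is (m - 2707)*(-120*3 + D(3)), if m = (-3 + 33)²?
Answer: 612573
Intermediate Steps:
D(L) = L + 2*L² (D(L) = (L² + L²) + L = 2*L² + L = L + 2*L²)
m = 900 (m = 30² = 900)
(m - 2707)*(-120*3 + D(3)) = (900 - 2707)*(-120*3 + 3*(1 + 2*3)) = -1807*(-360 + 3*(1 + 6)) = -1807*(-360 + 3*7) = -1807*(-360 + 21) = -1807*(-339) = 612573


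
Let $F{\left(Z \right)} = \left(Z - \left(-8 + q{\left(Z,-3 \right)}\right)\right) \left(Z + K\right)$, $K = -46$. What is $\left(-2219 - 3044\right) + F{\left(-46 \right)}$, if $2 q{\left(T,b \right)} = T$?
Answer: $-3883$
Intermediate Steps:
$q{\left(T,b \right)} = \frac{T}{2}$
$F{\left(Z \right)} = \left(-46 + Z\right) \left(8 + \frac{Z}{2}\right)$ ($F{\left(Z \right)} = \left(Z - \left(-8 + \frac{Z}{2}\right)\right) \left(Z - 46\right) = \left(Z - \left(-8 + \frac{Z}{2}\right)\right) \left(-46 + Z\right) = \left(8 + \frac{Z}{2}\right) \left(-46 + Z\right) = \left(-46 + Z\right) \left(8 + \frac{Z}{2}\right)$)
$\left(-2219 - 3044\right) + F{\left(-46 \right)} = \left(-2219 - 3044\right) - \left(-322 - 1058\right) = -5263 + \left(-368 + \frac{1}{2} \cdot 2116 + 690\right) = -5263 + \left(-368 + 1058 + 690\right) = -5263 + 1380 = -3883$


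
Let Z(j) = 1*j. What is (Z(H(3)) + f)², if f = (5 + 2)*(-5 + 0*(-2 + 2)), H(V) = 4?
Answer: 961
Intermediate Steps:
Z(j) = j
f = -35 (f = 7*(-5 + 0*0) = 7*(-5 + 0) = 7*(-5) = -35)
(Z(H(3)) + f)² = (4 - 35)² = (-31)² = 961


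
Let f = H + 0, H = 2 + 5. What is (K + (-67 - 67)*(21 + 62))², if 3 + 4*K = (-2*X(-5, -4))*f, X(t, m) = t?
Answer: 1973225241/16 ≈ 1.2333e+8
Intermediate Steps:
H = 7
f = 7 (f = 7 + 0 = 7)
K = 67/4 (K = -¾ + (-2*(-5)*7)/4 = -¾ + (10*7)/4 = -¾ + (¼)*70 = -¾ + 35/2 = 67/4 ≈ 16.750)
(K + (-67 - 67)*(21 + 62))² = (67/4 + (-67 - 67)*(21 + 62))² = (67/4 - 134*83)² = (67/4 - 11122)² = (-44421/4)² = 1973225241/16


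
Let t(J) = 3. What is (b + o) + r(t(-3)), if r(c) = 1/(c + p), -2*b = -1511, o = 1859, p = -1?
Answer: 2615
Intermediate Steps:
b = 1511/2 (b = -1/2*(-1511) = 1511/2 ≈ 755.50)
r(c) = 1/(-1 + c) (r(c) = 1/(c - 1) = 1/(-1 + c))
(b + o) + r(t(-3)) = (1511/2 + 1859) + 1/(-1 + 3) = 5229/2 + 1/2 = 2615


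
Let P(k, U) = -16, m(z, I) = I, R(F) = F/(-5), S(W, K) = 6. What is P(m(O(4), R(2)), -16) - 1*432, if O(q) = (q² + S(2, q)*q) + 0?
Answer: -448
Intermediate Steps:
R(F) = -F/5 (R(F) = F*(-⅕) = -F/5)
O(q) = q² + 6*q (O(q) = (q² + 6*q) + 0 = q² + 6*q)
P(m(O(4), R(2)), -16) - 1*432 = -16 - 1*432 = -16 - 432 = -448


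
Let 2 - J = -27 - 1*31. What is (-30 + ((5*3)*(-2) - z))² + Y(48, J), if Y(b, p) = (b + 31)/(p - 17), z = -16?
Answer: 83327/43 ≈ 1937.8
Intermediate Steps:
J = 60 (J = 2 - (-27 - 1*31) = 2 - (-27 - 31) = 2 - 1*(-58) = 2 + 58 = 60)
Y(b, p) = (31 + b)/(-17 + p)
(-30 + ((5*3)*(-2) - z))² + Y(48, J) = (-30 + ((5*3)*(-2) - 1*(-16)))² + (31 + 48)/(-17 + 60) = (-30 + (15*(-2) + 16))² + 79/43 = (-30 + (-30 + 16))² + (1/43)*79 = (-30 - 14)² + 79/43 = (-44)² + 79/43 = 1936 + 79/43 = 83327/43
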